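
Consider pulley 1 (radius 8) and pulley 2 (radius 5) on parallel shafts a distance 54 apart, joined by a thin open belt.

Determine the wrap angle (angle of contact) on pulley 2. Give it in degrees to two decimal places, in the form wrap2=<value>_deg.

wrap2=173.63_deg

open belt: β = asin((r2−r1)/C) = asin(-3/54) = -3.1847°
wrap1 = π − 2β = 186.3695°
wrap2 = π + 2β = 173.6305°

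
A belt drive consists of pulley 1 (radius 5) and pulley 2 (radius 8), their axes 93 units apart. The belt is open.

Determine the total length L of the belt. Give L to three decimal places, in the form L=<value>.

open belt: β = asin((r2−r1)/C) = asin(3/93) = 1.8486°
wrap1 = π − 2β = 176.3029°
wrap2 = π + 2β = 183.6971°
tangent length = C·cosβ = 92.9516
L = r1·wrap1 + r2·wrap2 + 2·C·cosβ = 5·3.0771 + 8·3.2061 + 2·92.9516 = 226.9375

L=226.937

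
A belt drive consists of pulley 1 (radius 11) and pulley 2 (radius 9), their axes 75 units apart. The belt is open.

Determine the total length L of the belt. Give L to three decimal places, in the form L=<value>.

open belt: β = asin((r2−r1)/C) = asin(-2/75) = -1.5281°
wrap1 = π − 2β = 183.0561°
wrap2 = π + 2β = 176.9439°
tangent length = C·cosβ = 74.9733
L = r1·wrap1 + r2·wrap2 + 2·C·cosβ = 11·3.1949 + 9·3.0883 + 2·74.9733 = 212.8852

L=212.885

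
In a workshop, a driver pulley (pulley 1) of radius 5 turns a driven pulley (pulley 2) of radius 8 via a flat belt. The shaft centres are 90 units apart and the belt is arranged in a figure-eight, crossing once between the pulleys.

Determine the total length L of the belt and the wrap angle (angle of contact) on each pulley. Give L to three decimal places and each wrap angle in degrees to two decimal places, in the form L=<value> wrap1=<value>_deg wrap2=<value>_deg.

crossed belt: β = asin((r1+r2)/C) = asin(13/90) = 8.3051°
wrap1 = wrap2 = π + 2β = 196.6102°
tangent length = C·cosβ = 89.0562
L = (r1+r2)·wrap + 2·C·cosβ = 13·3.4315 + 2·89.0562 = 222.7218

L=222.722 wrap1=196.61_deg wrap2=196.61_deg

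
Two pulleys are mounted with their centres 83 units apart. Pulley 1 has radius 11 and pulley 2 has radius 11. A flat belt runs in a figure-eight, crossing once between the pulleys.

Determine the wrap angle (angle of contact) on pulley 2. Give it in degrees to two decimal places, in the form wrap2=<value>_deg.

wrap2=210.74_deg

crossed belt: β = asin((r1+r2)/C) = asin(22/83) = 15.3705°
wrap1 = wrap2 = π + 2β = 210.7411°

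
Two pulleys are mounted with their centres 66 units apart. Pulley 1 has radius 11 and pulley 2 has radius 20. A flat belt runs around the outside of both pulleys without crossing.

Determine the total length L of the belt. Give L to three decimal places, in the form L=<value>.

L=230.619

open belt: β = asin((r2−r1)/C) = asin(9/66) = 7.8375°
wrap1 = π − 2β = 164.3250°
wrap2 = π + 2β = 195.6750°
tangent length = C·cosβ = 65.3835
L = r1·wrap1 + r2·wrap2 + 2·C·cosβ = 11·2.8680 + 20·3.4152 + 2·65.3835 = 230.6186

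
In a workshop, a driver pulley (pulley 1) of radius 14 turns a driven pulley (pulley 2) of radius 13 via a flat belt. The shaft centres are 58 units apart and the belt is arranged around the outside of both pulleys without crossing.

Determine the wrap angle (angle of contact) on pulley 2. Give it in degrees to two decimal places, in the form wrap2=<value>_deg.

wrap2=178.02_deg

open belt: β = asin((r2−r1)/C) = asin(-1/58) = -0.9879°
wrap1 = π − 2β = 181.9758°
wrap2 = π + 2β = 178.0242°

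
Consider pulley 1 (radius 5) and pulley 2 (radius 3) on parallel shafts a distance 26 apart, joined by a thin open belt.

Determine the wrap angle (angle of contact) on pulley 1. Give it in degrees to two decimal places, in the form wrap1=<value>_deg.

wrap1=188.82_deg

open belt: β = asin((r2−r1)/C) = asin(-2/26) = -4.4117°
wrap1 = π − 2β = 188.8235°
wrap2 = π + 2β = 171.1765°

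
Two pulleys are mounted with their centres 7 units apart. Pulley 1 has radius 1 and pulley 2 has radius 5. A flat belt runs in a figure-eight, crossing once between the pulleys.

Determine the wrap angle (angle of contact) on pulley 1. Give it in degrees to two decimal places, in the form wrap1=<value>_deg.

crossed belt: β = asin((r1+r2)/C) = asin(6/7) = 58.9973°
wrap1 = wrap2 = π + 2β = 297.9946°

wrap1=297.99_deg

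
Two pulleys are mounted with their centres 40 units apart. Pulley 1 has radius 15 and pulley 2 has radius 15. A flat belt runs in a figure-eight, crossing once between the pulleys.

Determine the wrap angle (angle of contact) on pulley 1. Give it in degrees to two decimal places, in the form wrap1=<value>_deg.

wrap1=277.18_deg

crossed belt: β = asin((r1+r2)/C) = asin(30/40) = 48.5904°
wrap1 = wrap2 = π + 2β = 277.1808°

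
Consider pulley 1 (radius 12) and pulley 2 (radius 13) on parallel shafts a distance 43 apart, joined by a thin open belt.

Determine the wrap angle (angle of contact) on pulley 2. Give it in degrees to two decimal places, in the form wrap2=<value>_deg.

wrap2=182.67_deg

open belt: β = asin((r2−r1)/C) = asin(1/43) = 1.3326°
wrap1 = π − 2β = 177.3348°
wrap2 = π + 2β = 182.6652°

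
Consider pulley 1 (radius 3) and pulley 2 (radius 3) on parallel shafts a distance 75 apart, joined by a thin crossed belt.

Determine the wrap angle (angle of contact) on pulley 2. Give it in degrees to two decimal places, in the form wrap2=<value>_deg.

crossed belt: β = asin((r1+r2)/C) = asin(6/75) = 4.5886°
wrap1 = wrap2 = π + 2β = 189.1771°

wrap2=189.18_deg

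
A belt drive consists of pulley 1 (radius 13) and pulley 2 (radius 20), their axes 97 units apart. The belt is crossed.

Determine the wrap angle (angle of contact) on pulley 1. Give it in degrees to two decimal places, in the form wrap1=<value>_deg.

wrap1=219.78_deg

crossed belt: β = asin((r1+r2)/C) = asin(33/97) = 19.8894°
wrap1 = wrap2 = π + 2β = 219.7789°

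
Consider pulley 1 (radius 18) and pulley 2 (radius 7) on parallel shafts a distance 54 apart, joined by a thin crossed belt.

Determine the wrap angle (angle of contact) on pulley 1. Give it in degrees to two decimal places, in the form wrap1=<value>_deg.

wrap1=235.16_deg

crossed belt: β = asin((r1+r2)/C) = asin(25/54) = 27.5785°
wrap1 = wrap2 = π + 2β = 235.1569°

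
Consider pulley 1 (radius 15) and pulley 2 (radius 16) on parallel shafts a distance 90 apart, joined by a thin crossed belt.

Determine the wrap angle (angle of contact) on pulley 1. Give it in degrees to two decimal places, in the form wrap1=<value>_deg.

crossed belt: β = asin((r1+r2)/C) = asin(31/90) = 20.1479°
wrap1 = wrap2 = π + 2β = 220.2958°

wrap1=220.30_deg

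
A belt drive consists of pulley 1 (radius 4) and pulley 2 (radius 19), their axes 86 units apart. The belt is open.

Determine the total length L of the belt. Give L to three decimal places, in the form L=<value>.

open belt: β = asin((r2−r1)/C) = asin(15/86) = 10.0448°
wrap1 = π − 2β = 159.9103°
wrap2 = π + 2β = 200.0897°
tangent length = C·cosβ = 84.6818
L = r1·wrap1 + r2·wrap2 + 2·C·cosβ = 4·2.7910 + 19·3.4922 + 2·84.6818 = 246.8796

L=246.880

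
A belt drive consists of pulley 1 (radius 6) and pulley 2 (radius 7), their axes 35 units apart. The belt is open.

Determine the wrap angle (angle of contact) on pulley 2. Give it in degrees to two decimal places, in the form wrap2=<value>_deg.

wrap2=183.27_deg

open belt: β = asin((r2−r1)/C) = asin(1/35) = 1.6372°
wrap1 = π − 2β = 176.7255°
wrap2 = π + 2β = 183.2745°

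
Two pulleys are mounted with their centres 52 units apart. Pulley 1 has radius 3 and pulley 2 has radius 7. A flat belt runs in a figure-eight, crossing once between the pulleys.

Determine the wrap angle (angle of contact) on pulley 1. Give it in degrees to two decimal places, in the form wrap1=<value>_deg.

wrap1=202.17_deg

crossed belt: β = asin((r1+r2)/C) = asin(10/52) = 11.0875°
wrap1 = wrap2 = π + 2β = 202.1750°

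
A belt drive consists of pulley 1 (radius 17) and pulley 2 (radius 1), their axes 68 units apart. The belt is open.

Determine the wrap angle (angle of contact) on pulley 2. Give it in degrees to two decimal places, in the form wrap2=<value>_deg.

open belt: β = asin((r2−r1)/C) = asin(-16/68) = -13.6090°
wrap1 = π − 2β = 207.2179°
wrap2 = π + 2β = 152.7821°

wrap2=152.78_deg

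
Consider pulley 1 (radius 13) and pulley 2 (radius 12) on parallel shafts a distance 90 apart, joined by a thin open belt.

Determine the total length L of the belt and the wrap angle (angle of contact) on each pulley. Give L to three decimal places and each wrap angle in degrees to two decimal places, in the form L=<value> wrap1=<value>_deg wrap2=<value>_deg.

L=258.551 wrap1=181.27_deg wrap2=178.73_deg

open belt: β = asin((r2−r1)/C) = asin(-1/90) = -0.6366°
wrap1 = π − 2β = 181.2733°
wrap2 = π + 2β = 178.7267°
tangent length = C·cosβ = 89.9944
L = r1·wrap1 + r2·wrap2 + 2·C·cosβ = 13·3.1638 + 12·3.1194 + 2·89.9944 = 258.5509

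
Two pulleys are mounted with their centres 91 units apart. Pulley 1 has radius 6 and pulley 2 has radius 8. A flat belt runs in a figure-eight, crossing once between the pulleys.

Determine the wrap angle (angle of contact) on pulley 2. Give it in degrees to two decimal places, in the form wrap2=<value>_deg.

wrap2=197.70_deg

crossed belt: β = asin((r1+r2)/C) = asin(14/91) = 8.8499°
wrap1 = wrap2 = π + 2β = 197.6998°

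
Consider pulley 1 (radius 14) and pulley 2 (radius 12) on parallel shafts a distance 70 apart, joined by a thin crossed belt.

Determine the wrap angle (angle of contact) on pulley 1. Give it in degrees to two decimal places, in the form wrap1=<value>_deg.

crossed belt: β = asin((r1+r2)/C) = asin(26/70) = 21.8037°
wrap1 = wrap2 = π + 2β = 223.6075°

wrap1=223.61_deg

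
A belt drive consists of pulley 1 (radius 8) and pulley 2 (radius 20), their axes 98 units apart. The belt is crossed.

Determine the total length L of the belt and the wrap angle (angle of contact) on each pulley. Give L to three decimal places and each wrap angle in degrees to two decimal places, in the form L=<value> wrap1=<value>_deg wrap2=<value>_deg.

crossed belt: β = asin((r1+r2)/C) = asin(28/98) = 16.6015°
wrap1 = wrap2 = π + 2β = 213.2031°
tangent length = C·cosβ = 93.9149
L = (r1+r2)·wrap + 2·C·cosβ = 28·3.7211 + 2·93.9149 = 292.0204

L=292.020 wrap1=213.20_deg wrap2=213.20_deg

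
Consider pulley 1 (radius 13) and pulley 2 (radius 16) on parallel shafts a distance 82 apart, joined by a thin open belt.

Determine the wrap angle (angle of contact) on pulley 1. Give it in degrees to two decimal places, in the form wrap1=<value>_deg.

open belt: β = asin((r2−r1)/C) = asin(3/82) = 2.0967°
wrap1 = π − 2β = 175.8067°
wrap2 = π + 2β = 184.1933°

wrap1=175.81_deg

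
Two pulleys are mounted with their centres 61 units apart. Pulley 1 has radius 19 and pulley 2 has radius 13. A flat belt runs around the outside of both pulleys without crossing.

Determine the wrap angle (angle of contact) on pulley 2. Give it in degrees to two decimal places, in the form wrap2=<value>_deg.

wrap2=168.71_deg

open belt: β = asin((r2−r1)/C) = asin(-6/61) = -5.6448°
wrap1 = π − 2β = 191.2896°
wrap2 = π + 2β = 168.7104°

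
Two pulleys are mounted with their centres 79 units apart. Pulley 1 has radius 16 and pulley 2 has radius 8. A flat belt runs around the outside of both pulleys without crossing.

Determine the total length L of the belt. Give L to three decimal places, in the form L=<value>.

L=234.209

open belt: β = asin((r2−r1)/C) = asin(-8/79) = -5.8121°
wrap1 = π − 2β = 191.6241°
wrap2 = π + 2β = 168.3759°
tangent length = C·cosβ = 78.5939
L = r1·wrap1 + r2·wrap2 + 2·C·cosβ = 16·3.3445 + 8·2.9387 + 2·78.5939 = 234.2090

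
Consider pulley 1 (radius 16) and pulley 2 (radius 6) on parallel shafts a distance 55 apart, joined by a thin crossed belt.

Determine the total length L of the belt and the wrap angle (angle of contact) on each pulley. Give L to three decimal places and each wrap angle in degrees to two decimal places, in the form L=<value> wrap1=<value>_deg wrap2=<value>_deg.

L=188.038 wrap1=227.16_deg wrap2=227.16_deg

crossed belt: β = asin((r1+r2)/C) = asin(22/55) = 23.5782°
wrap1 = wrap2 = π + 2β = 227.1564°
tangent length = C·cosβ = 50.4083
L = (r1+r2)·wrap + 2·C·cosβ = 22·3.9646 + 2·50.4083 = 188.0384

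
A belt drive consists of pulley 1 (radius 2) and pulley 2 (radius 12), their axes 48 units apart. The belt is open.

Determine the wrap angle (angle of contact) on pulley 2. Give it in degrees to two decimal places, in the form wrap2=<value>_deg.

open belt: β = asin((r2−r1)/C) = asin(10/48) = 12.0247°
wrap1 = π − 2β = 155.9506°
wrap2 = π + 2β = 204.0494°

wrap2=204.05_deg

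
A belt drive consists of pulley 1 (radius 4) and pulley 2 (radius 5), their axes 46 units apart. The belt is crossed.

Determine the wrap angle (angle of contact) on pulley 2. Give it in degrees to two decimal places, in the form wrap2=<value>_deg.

wrap2=202.57_deg

crossed belt: β = asin((r1+r2)/C) = asin(9/46) = 11.2828°
wrap1 = wrap2 = π + 2β = 202.5656°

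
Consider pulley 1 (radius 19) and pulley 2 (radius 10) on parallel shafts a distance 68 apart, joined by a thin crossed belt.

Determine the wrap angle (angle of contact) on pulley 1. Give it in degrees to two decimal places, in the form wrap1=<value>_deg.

wrap1=230.49_deg

crossed belt: β = asin((r1+r2)/C) = asin(29/68) = 25.2438°
wrap1 = wrap2 = π + 2β = 230.4876°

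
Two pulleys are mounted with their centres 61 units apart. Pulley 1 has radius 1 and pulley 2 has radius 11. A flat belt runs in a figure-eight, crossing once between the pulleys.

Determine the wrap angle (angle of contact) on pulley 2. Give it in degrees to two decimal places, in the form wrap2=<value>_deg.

wrap2=202.69_deg

crossed belt: β = asin((r1+r2)/C) = asin(12/61) = 11.3453°
wrap1 = wrap2 = π + 2β = 202.6906°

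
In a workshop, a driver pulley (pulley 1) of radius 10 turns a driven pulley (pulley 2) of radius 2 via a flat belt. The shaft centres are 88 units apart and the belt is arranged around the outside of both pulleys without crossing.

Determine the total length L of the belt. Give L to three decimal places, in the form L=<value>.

open belt: β = asin((r2−r1)/C) = asin(-8/88) = -5.2159°
wrap1 = π − 2β = 190.4318°
wrap2 = π + 2β = 169.5682°
tangent length = C·cosβ = 87.6356
L = r1·wrap1 + r2·wrap2 + 2·C·cosβ = 10·3.3237 + 2·2.9595 + 2·87.6356 = 214.4269

L=214.427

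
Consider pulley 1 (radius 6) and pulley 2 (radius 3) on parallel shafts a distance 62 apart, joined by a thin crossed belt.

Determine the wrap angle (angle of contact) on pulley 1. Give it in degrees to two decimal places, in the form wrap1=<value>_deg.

crossed belt: β = asin((r1+r2)/C) = asin(9/62) = 8.3466°
wrap1 = wrap2 = π + 2β = 196.6932°

wrap1=196.69_deg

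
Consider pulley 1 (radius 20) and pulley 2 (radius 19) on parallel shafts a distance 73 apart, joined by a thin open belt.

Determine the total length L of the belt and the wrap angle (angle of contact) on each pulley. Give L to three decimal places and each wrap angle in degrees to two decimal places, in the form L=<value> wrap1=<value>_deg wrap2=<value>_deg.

L=268.536 wrap1=181.57_deg wrap2=178.43_deg

open belt: β = asin((r2−r1)/C) = asin(-1/73) = -0.7849°
wrap1 = π − 2β = 181.5698°
wrap2 = π + 2β = 178.4302°
tangent length = C·cosβ = 72.9932
L = r1·wrap1 + r2·wrap2 + 2·C·cosβ = 20·3.1690 + 19·3.1142 + 2·72.9932 = 268.5358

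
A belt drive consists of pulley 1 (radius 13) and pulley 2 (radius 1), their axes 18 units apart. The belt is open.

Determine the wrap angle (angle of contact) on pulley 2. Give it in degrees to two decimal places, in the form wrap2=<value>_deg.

wrap2=96.38_deg

open belt: β = asin((r2−r1)/C) = asin(-12/18) = -41.8103°
wrap1 = π − 2β = 263.6206°
wrap2 = π + 2β = 96.3794°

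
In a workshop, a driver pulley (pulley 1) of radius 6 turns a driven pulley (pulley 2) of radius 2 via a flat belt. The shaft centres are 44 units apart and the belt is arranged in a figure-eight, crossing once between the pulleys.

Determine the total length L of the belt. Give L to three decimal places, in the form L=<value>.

L=114.591

crossed belt: β = asin((r1+r2)/C) = asin(8/44) = 10.4757°
wrap1 = wrap2 = π + 2β = 200.9514°
tangent length = C·cosβ = 43.2666
L = (r1+r2)·wrap + 2·C·cosβ = 8·3.5073 + 2·43.2666 = 114.5913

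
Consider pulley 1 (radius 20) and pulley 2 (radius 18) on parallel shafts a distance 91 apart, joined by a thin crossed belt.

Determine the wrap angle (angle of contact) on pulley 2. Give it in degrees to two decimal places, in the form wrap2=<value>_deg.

wrap2=229.36_deg

crossed belt: β = asin((r1+r2)/C) = asin(38/91) = 24.6820°
wrap1 = wrap2 = π + 2β = 229.3641°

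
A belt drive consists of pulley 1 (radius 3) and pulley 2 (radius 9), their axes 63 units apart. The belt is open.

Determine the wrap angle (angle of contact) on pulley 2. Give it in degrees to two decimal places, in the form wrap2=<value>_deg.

open belt: β = asin((r2−r1)/C) = asin(6/63) = 5.4650°
wrap1 = π − 2β = 169.0700°
wrap2 = π + 2β = 190.9300°

wrap2=190.93_deg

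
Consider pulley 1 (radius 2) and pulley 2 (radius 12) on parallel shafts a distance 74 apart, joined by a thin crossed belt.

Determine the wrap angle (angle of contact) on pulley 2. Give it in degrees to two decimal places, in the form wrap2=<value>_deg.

crossed belt: β = asin((r1+r2)/C) = asin(14/74) = 10.9055°
wrap1 = wrap2 = π + 2β = 201.8109°

wrap2=201.81_deg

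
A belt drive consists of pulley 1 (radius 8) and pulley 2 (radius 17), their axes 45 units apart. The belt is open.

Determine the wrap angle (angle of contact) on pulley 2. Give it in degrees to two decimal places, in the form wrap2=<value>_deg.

wrap2=203.07_deg

open belt: β = asin((r2−r1)/C) = asin(9/45) = 11.5370°
wrap1 = π − 2β = 156.9261°
wrap2 = π + 2β = 203.0739°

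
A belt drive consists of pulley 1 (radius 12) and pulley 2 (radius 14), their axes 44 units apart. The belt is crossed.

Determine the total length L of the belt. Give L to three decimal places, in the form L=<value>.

crossed belt: β = asin((r1+r2)/C) = asin(26/44) = 36.2215°
wrap1 = wrap2 = π + 2β = 252.4431°
tangent length = C·cosβ = 35.4965
L = (r1+r2)·wrap + 2·C·cosβ = 26·4.4060 + 2·35.4965 = 185.5480

L=185.548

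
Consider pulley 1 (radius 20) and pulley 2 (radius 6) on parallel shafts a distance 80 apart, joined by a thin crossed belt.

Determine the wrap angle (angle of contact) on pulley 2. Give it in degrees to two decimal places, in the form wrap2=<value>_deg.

crossed belt: β = asin((r1+r2)/C) = asin(26/80) = 18.9656°
wrap1 = wrap2 = π + 2β = 217.9311°

wrap2=217.93_deg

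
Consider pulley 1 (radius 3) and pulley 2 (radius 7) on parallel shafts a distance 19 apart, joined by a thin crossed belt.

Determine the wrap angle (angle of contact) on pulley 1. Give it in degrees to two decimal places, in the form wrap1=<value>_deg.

crossed belt: β = asin((r1+r2)/C) = asin(10/19) = 31.7569°
wrap1 = wrap2 = π + 2β = 243.5137°

wrap1=243.51_deg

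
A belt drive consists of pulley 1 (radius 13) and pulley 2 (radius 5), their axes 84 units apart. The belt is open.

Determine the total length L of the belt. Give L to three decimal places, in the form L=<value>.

L=225.311

open belt: β = asin((r2−r1)/C) = asin(-8/84) = -5.4650°
wrap1 = π − 2β = 190.9300°
wrap2 = π + 2β = 169.0700°
tangent length = C·cosβ = 83.6182
L = r1·wrap1 + r2·wrap2 + 2·C·cosβ = 13·3.3324 + 5·2.9508 + 2·83.6182 = 225.3111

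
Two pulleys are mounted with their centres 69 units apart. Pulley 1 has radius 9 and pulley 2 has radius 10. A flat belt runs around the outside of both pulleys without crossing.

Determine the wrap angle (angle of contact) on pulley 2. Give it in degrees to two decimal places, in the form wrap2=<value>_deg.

open belt: β = asin((r2−r1)/C) = asin(1/69) = 0.8304°
wrap1 = π − 2β = 178.3392°
wrap2 = π + 2β = 181.6608°

wrap2=181.66_deg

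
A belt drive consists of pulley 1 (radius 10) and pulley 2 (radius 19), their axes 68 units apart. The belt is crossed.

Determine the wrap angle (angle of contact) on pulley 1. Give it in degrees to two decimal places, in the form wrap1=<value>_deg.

wrap1=230.49_deg

crossed belt: β = asin((r1+r2)/C) = asin(29/68) = 25.2438°
wrap1 = wrap2 = π + 2β = 230.4876°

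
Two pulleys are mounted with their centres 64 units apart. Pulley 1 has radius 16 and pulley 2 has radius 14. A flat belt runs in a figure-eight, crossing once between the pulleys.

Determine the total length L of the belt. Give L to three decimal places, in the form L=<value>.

crossed belt: β = asin((r1+r2)/C) = asin(30/64) = 27.9532°
wrap1 = wrap2 = π + 2β = 235.9064°
tangent length = C·cosβ = 56.5332
L = (r1+r2)·wrap + 2·C·cosβ = 30·4.1173 + 2·56.5332 = 236.5866

L=236.587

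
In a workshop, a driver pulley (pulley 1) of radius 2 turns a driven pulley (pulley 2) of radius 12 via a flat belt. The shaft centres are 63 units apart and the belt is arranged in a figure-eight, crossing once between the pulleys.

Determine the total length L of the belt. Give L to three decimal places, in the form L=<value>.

L=173.106

crossed belt: β = asin((r1+r2)/C) = asin(14/63) = 12.8396°
wrap1 = wrap2 = π + 2β = 205.6792°
tangent length = C·cosβ = 61.4248
L = (r1+r2)·wrap + 2·C·cosβ = 14·3.5898 + 2·61.4248 = 173.1064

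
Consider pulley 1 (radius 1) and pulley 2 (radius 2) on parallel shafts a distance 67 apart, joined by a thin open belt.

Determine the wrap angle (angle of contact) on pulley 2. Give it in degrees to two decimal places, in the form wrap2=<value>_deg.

open belt: β = asin((r2−r1)/C) = asin(1/67) = 0.8552°
wrap1 = π − 2β = 178.2896°
wrap2 = π + 2β = 181.7104°

wrap2=181.71_deg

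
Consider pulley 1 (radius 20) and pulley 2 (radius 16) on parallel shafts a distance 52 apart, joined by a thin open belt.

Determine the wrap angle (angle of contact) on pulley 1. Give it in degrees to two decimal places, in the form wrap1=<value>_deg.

wrap1=188.82_deg

open belt: β = asin((r2−r1)/C) = asin(-4/52) = -4.4117°
wrap1 = π − 2β = 188.8235°
wrap2 = π + 2β = 171.1765°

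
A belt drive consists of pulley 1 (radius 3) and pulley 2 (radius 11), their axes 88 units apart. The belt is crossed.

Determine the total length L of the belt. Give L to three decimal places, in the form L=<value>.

L=222.214

crossed belt: β = asin((r1+r2)/C) = asin(14/88) = 9.1541°
wrap1 = wrap2 = π + 2β = 198.3083°
tangent length = C·cosβ = 86.8792
L = (r1+r2)·wrap + 2·C·cosβ = 14·3.4611 + 2·86.8792 = 222.2143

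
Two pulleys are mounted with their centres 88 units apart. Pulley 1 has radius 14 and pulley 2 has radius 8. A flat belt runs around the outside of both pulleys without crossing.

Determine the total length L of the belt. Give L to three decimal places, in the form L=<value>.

L=245.524

open belt: β = asin((r2−r1)/C) = asin(-6/88) = -3.9096°
wrap1 = π − 2β = 187.8191°
wrap2 = π + 2β = 172.1809°
tangent length = C·cosβ = 87.7952
L = r1·wrap1 + r2·wrap2 + 2·C·cosβ = 14·3.2781 + 8·3.0051 + 2·87.7952 = 245.5243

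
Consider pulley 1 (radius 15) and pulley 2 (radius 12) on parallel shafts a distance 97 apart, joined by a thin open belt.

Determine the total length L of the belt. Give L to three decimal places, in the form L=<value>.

open belt: β = asin((r2−r1)/C) = asin(-3/97) = -1.7723°
wrap1 = π − 2β = 183.5446°
wrap2 = π + 2β = 176.4554°
tangent length = C·cosβ = 96.9536
L = r1·wrap1 + r2·wrap2 + 2·C·cosβ = 15·3.2035 + 12·3.0797 + 2·96.9536 = 278.9158

L=278.916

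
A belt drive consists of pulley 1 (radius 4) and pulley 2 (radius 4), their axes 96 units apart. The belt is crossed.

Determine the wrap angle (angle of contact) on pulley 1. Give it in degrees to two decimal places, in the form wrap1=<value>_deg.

crossed belt: β = asin((r1+r2)/C) = asin(8/96) = 4.7802°
wrap1 = wrap2 = π + 2β = 189.5604°

wrap1=189.56_deg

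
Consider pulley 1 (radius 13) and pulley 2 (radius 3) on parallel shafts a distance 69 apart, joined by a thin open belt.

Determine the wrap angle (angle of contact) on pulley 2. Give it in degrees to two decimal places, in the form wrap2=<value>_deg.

open belt: β = asin((r2−r1)/C) = asin(-10/69) = -8.3331°
wrap1 = π − 2β = 196.6662°
wrap2 = π + 2β = 163.3338°

wrap2=163.33_deg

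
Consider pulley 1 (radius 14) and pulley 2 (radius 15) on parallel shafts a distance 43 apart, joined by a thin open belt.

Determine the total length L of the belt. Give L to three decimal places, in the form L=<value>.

open belt: β = asin((r2−r1)/C) = asin(1/43) = 1.3326°
wrap1 = π − 2β = 177.3348°
wrap2 = π + 2β = 182.6652°
tangent length = C·cosβ = 42.9884
L = r1·wrap1 + r2·wrap2 + 2·C·cosβ = 14·3.0951 + 15·3.1881 + 2·42.9884 = 177.1294

L=177.129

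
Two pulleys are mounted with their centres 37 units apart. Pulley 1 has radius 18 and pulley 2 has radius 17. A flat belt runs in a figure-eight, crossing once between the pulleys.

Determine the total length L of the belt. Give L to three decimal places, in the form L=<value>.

L=220.791

crossed belt: β = asin((r1+r2)/C) = asin(35/37) = 71.0754°
wrap1 = wrap2 = π + 2β = 322.1507°
tangent length = C·cosβ = 12.0000
L = (r1+r2)·wrap + 2·C·cosβ = 35·5.6226 + 2·12.0000 = 220.7907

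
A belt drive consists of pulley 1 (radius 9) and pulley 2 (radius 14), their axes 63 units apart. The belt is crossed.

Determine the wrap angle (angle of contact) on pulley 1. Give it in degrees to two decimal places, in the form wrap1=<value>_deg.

wrap1=222.82_deg

crossed belt: β = asin((r1+r2)/C) = asin(23/63) = 21.4125°
wrap1 = wrap2 = π + 2β = 222.8249°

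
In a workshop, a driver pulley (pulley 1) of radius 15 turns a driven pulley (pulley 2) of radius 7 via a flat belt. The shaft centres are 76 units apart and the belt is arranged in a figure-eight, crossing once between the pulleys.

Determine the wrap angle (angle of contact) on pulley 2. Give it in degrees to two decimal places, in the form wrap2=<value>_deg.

wrap2=213.65_deg

crossed belt: β = asin((r1+r2)/C) = asin(22/76) = 16.8264°
wrap1 = wrap2 = π + 2β = 213.6529°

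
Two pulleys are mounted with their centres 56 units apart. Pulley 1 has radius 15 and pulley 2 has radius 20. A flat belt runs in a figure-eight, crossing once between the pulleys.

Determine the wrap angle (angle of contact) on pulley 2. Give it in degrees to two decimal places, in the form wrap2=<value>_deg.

crossed belt: β = asin((r1+r2)/C) = asin(35/56) = 38.6822°
wrap1 = wrap2 = π + 2β = 257.3644°

wrap2=257.36_deg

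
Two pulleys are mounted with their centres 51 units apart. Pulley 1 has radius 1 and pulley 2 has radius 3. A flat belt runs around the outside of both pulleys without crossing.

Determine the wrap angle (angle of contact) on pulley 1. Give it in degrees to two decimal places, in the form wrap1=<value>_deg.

wrap1=175.51_deg

open belt: β = asin((r2−r1)/C) = asin(2/51) = 2.2475°
wrap1 = π − 2β = 175.5051°
wrap2 = π + 2β = 184.4949°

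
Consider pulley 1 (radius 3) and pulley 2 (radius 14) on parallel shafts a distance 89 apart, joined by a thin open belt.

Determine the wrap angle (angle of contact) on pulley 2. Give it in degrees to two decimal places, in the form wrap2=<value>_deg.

open belt: β = asin((r2−r1)/C) = asin(11/89) = 7.0997°
wrap1 = π − 2β = 165.8007°
wrap2 = π + 2β = 194.1993°

wrap2=194.20_deg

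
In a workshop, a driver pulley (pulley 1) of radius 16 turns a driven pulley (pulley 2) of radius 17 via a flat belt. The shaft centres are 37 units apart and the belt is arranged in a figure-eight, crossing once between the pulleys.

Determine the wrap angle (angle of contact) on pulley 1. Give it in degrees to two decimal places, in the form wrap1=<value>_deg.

wrap1=306.22_deg

crossed belt: β = asin((r1+r2)/C) = asin(33/37) = 63.1120°
wrap1 = wrap2 = π + 2β = 306.2239°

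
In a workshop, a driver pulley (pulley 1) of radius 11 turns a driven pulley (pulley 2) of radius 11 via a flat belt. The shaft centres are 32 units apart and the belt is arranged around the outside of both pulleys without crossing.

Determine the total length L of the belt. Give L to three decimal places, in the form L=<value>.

L=133.115

open belt: β = asin((r2−r1)/C) = asin(0/32) = 0.0000°
wrap1 = π − 2β = 180.0000°
wrap2 = π + 2β = 180.0000°
tangent length = C·cosβ = 32.0000
L = r1·wrap1 + r2·wrap2 + 2·C·cosβ = 11·3.1416 + 11·3.1416 + 2·32.0000 = 133.1150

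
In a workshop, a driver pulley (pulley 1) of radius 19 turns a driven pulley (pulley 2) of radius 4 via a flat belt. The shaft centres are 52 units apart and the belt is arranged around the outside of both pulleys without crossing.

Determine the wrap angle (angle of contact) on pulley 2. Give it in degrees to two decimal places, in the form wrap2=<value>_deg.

wrap2=146.47_deg

open belt: β = asin((r2−r1)/C) = asin(-15/52) = -16.7659°
wrap1 = π − 2β = 213.5317°
wrap2 = π + 2β = 146.4683°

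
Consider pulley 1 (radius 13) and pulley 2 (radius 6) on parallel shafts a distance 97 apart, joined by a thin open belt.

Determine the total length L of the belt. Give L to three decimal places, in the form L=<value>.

open belt: β = asin((r2−r1)/C) = asin(-7/97) = -4.1383°
wrap1 = π − 2β = 188.2767°
wrap2 = π + 2β = 171.7233°
tangent length = C·cosβ = 96.7471
L = r1·wrap1 + r2·wrap2 + 2·C·cosβ = 13·3.2860 + 6·2.9971 + 2·96.7471 = 254.1956

L=254.196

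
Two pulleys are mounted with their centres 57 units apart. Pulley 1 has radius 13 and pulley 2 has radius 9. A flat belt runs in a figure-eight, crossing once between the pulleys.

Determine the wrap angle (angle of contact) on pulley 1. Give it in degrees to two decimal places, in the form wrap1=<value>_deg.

crossed belt: β = asin((r1+r2)/C) = asin(22/57) = 22.7037°
wrap1 = wrap2 = π + 2β = 225.4073°

wrap1=225.41_deg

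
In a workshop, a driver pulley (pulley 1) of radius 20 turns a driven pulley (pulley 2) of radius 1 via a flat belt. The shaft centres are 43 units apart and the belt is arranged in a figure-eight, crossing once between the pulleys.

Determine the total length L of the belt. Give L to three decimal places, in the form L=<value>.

L=162.449

crossed belt: β = asin((r1+r2)/C) = asin(21/43) = 29.2336°
wrap1 = wrap2 = π + 2β = 238.4673°
tangent length = C·cosβ = 37.5233
L = (r1+r2)·wrap + 2·C·cosβ = 21·4.1620 + 2·37.5233 = 162.4495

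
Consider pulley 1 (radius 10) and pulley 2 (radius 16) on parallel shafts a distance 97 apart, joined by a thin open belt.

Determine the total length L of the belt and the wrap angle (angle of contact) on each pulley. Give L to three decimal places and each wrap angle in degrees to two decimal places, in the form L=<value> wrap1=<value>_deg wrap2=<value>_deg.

open belt: β = asin((r2−r1)/C) = asin(6/97) = 3.5463°
wrap1 = π − 2β = 172.9073°
wrap2 = π + 2β = 187.0927°
tangent length = C·cosβ = 96.8143
L = r1·wrap1 + r2·wrap2 + 2·C·cosβ = 10·3.0178 + 16·3.2654 + 2·96.8143 = 276.0527

L=276.053 wrap1=172.91_deg wrap2=187.09_deg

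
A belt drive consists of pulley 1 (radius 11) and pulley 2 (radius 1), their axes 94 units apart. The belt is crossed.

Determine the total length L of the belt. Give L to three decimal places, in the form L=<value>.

crossed belt: β = asin((r1+r2)/C) = asin(12/94) = 7.3344°
wrap1 = wrap2 = π + 2β = 194.6687°
tangent length = C·cosβ = 93.2309
L = (r1+r2)·wrap + 2·C·cosβ = 12·3.3976 + 2·93.2309 = 227.2331

L=227.233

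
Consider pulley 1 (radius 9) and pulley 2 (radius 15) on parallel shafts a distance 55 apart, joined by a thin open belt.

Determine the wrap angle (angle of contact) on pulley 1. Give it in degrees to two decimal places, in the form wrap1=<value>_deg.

open belt: β = asin((r2−r1)/C) = asin(6/55) = 6.2629°
wrap1 = π − 2β = 167.4742°
wrap2 = π + 2β = 192.5258°

wrap1=167.47_deg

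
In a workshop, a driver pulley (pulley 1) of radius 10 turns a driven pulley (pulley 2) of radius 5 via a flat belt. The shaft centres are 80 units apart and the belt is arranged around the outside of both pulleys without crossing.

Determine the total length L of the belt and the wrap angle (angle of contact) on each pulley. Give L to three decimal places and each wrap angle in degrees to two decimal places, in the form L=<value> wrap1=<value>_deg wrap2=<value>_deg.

open belt: β = asin((r2−r1)/C) = asin(-5/80) = -3.5833°
wrap1 = π − 2β = 187.1666°
wrap2 = π + 2β = 172.8334°
tangent length = C·cosβ = 79.8436
L = r1·wrap1 + r2·wrap2 + 2·C·cosβ = 10·3.2667 + 5·3.0165 + 2·79.8436 = 207.4365

L=207.436 wrap1=187.17_deg wrap2=172.83_deg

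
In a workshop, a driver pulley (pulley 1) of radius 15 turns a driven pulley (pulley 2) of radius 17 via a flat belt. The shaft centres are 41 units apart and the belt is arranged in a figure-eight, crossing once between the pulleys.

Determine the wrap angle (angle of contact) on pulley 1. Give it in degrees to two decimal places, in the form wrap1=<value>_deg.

crossed belt: β = asin((r1+r2)/C) = asin(32/41) = 51.3053°
wrap1 = wrap2 = π + 2β = 282.6105°

wrap1=282.61_deg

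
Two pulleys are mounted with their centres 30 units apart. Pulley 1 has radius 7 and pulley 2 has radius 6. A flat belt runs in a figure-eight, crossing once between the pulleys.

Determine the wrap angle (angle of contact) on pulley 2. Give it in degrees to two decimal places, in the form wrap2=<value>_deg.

wrap2=231.36_deg

crossed belt: β = asin((r1+r2)/C) = asin(13/30) = 25.6793°
wrap1 = wrap2 = π + 2β = 231.3586°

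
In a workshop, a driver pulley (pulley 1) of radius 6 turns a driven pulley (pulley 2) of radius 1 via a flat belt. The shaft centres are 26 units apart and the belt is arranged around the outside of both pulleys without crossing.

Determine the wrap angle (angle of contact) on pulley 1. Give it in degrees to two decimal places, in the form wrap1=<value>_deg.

wrap1=202.17_deg

open belt: β = asin((r2−r1)/C) = asin(-5/26) = -11.0875°
wrap1 = π − 2β = 202.1750°
wrap2 = π + 2β = 157.8250°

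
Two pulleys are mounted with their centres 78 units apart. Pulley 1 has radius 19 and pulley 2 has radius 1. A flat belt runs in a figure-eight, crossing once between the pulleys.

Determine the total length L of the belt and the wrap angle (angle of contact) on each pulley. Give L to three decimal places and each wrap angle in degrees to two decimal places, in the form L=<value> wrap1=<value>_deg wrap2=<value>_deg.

crossed belt: β = asin((r1+r2)/C) = asin(20/78) = 14.8572°
wrap1 = wrap2 = π + 2β = 209.7143°
tangent length = C·cosβ = 75.3923
L = (r1+r2)·wrap + 2·C·cosβ = 20·3.6602 + 2·75.3923 = 223.9887

L=223.989 wrap1=209.71_deg wrap2=209.71_deg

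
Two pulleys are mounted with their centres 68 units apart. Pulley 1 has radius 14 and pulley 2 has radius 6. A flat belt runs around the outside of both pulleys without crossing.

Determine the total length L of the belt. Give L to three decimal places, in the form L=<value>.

open belt: β = asin((r2−r1)/C) = asin(-8/68) = -6.7563°
wrap1 = π − 2β = 193.5127°
wrap2 = π + 2β = 166.4873°
tangent length = C·cosβ = 67.5278
L = r1·wrap1 + r2·wrap2 + 2·C·cosβ = 14·3.3774 + 6·2.9058 + 2·67.5278 = 199.7741

L=199.774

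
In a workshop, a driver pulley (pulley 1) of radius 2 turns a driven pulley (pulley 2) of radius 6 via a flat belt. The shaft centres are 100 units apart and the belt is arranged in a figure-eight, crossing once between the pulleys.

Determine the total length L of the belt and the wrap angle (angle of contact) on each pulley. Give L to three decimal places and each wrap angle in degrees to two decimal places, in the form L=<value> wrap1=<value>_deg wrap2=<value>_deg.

L=225.773 wrap1=189.18_deg wrap2=189.18_deg

crossed belt: β = asin((r1+r2)/C) = asin(8/100) = 4.5886°
wrap1 = wrap2 = π + 2β = 189.1771°
tangent length = C·cosβ = 99.6795
L = (r1+r2)·wrap + 2·C·cosβ = 8·3.3018 + 2·99.6795 = 225.7731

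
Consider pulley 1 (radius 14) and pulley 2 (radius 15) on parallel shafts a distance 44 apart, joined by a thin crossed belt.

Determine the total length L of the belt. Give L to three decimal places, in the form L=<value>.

L=199.025

crossed belt: β = asin((r1+r2)/C) = asin(29/44) = 41.2306°
wrap1 = wrap2 = π + 2β = 262.4612°
tangent length = C·cosβ = 33.0908
L = (r1+r2)·wrap + 2·C·cosβ = 29·4.5808 + 2·33.0908 = 199.0251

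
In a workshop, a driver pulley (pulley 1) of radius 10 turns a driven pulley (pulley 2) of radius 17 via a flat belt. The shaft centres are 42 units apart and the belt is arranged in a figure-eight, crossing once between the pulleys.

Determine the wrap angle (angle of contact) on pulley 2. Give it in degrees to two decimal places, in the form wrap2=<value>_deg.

crossed belt: β = asin((r1+r2)/C) = asin(27/42) = 40.0052°
wrap1 = wrap2 = π + 2β = 260.0104°

wrap2=260.01_deg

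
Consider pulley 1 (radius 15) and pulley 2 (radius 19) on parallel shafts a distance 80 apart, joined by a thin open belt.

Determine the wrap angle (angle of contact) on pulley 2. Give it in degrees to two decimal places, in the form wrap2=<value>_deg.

wrap2=185.73_deg

open belt: β = asin((r2−r1)/C) = asin(4/80) = 2.8660°
wrap1 = π − 2β = 174.2680°
wrap2 = π + 2β = 185.7320°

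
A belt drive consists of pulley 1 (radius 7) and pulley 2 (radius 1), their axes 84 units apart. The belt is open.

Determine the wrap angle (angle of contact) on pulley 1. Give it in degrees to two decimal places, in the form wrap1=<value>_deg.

open belt: β = asin((r2−r1)/C) = asin(-6/84) = -4.0960°
wrap1 = π − 2β = 188.1921°
wrap2 = π + 2β = 171.8079°

wrap1=188.19_deg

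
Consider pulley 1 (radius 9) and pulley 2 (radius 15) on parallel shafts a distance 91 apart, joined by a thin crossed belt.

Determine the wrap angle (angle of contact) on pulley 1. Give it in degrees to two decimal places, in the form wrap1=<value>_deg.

wrap1=210.58_deg

crossed belt: β = asin((r1+r2)/C) = asin(24/91) = 15.2919°
wrap1 = wrap2 = π + 2β = 210.5837°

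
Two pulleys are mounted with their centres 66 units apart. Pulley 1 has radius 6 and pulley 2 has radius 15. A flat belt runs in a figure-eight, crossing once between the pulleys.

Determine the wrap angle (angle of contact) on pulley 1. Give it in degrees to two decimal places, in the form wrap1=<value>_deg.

wrap1=217.11_deg

crossed belt: β = asin((r1+r2)/C) = asin(21/66) = 18.5530°
wrap1 = wrap2 = π + 2β = 217.1060°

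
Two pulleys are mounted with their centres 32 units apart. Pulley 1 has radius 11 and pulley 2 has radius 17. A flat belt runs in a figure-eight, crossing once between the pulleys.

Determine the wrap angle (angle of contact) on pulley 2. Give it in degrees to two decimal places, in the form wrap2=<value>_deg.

wrap2=302.09_deg

crossed belt: β = asin((r1+r2)/C) = asin(28/32) = 61.0450°
wrap1 = wrap2 = π + 2β = 302.0900°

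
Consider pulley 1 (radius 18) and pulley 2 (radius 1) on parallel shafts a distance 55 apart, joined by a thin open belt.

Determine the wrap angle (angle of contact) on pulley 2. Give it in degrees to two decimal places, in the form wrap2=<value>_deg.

wrap2=143.99_deg

open belt: β = asin((r2−r1)/C) = asin(-17/55) = -18.0045°
wrap1 = π − 2β = 216.0089°
wrap2 = π + 2β = 143.9911°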